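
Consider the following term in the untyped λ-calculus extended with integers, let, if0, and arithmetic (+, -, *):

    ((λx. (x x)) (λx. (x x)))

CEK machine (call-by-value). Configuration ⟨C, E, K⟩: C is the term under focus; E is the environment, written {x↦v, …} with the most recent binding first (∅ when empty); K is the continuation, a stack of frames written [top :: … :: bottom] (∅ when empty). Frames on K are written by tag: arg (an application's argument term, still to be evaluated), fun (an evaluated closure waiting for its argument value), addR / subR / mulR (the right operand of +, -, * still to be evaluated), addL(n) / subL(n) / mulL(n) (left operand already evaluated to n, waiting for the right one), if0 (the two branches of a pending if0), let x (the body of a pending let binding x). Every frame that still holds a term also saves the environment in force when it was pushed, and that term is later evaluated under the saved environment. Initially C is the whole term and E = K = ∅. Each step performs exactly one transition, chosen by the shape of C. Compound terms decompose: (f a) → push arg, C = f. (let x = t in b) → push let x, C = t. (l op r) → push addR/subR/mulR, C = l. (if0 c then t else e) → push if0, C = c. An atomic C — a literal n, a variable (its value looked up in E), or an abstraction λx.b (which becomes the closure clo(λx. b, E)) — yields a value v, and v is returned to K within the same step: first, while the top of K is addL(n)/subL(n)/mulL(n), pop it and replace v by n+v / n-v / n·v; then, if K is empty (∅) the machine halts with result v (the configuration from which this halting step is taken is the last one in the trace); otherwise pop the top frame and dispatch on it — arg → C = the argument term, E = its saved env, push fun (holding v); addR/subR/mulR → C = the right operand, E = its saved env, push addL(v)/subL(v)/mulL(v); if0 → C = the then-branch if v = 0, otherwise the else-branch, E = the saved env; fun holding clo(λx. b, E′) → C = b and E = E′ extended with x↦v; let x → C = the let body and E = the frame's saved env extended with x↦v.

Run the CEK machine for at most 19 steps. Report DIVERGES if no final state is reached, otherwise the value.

step 0: ⟨C=((λx. (x x)) (λx. (x x))); E=∅; K=∅⟩
step 1: ⟨C=(λx. (x x)); E=∅; K=[arg]⟩
step 2: ⟨C=(λx. (x x)); E=∅; K=[fun]⟩
step 3: ⟨C=(x x); E={x↦clo(λx. (x x), ∅)}; K=∅⟩
step 4: ⟨C=x; E={x↦clo(λx. (x x), ∅)}; K=[arg]⟩
step 5: ⟨C=x; E={x↦clo(λx. (x x), ∅)}; K=[fun]⟩
… configuration repeats with period 3 (steps 3–5 recur indefinitely) …

Answer: DIVERGES (no final state within 19 steps)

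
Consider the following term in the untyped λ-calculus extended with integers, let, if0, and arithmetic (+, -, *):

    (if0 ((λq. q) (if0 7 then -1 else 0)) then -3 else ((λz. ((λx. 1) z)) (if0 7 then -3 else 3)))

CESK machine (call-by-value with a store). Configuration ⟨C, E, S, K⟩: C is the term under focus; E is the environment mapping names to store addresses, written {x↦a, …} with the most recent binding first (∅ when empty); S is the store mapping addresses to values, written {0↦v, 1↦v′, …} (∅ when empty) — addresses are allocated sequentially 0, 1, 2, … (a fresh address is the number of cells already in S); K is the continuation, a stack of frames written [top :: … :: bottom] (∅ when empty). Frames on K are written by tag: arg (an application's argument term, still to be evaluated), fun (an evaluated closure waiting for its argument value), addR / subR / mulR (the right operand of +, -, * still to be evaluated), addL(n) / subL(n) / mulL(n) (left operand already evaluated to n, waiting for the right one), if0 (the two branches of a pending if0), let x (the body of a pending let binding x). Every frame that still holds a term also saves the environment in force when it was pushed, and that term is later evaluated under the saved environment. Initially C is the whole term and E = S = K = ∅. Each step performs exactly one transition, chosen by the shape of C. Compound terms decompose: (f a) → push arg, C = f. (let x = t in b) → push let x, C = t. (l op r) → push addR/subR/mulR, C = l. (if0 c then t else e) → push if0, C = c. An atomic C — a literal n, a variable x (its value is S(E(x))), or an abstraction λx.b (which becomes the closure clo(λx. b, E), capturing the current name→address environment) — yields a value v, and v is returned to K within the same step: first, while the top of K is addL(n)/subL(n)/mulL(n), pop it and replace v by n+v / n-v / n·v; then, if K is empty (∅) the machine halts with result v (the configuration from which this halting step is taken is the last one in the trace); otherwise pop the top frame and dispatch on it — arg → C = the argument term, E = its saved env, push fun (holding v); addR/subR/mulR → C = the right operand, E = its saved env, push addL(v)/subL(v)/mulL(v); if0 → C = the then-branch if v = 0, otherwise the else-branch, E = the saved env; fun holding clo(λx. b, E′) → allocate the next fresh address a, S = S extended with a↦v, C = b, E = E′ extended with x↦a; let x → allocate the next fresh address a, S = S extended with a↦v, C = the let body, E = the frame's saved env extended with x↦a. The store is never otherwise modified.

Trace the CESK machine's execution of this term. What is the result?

Answer: -3

Execution trace:
0. <C=(if0 ((λq. q) (if0 7 then -1 else 0)) then -3 else ((λz. ((λx. 1) z)) (if0 7 then -3 else 3))), E=∅, S=∅, K=∅>
1. <C=((λq. q) (if0 7 then -1 else 0)), E=∅, S=∅, K=[if0]>
2. <C=(λq. q), E=∅, S=∅, K=[arg :: if0]>
3. <C=(if0 7 then -1 else 0), E=∅, S=∅, K=[fun :: if0]>
4. <C=7, E=∅, S=∅, K=[if0 :: fun :: if0]>
5. <C=0, E=∅, S=∅, K=[fun :: if0]>
6. <C=q, E={q↦0}, S={0↦0}, K=[if0]>
7. <C=-3, E=∅, S={0↦0}, K=∅>
→ final value -3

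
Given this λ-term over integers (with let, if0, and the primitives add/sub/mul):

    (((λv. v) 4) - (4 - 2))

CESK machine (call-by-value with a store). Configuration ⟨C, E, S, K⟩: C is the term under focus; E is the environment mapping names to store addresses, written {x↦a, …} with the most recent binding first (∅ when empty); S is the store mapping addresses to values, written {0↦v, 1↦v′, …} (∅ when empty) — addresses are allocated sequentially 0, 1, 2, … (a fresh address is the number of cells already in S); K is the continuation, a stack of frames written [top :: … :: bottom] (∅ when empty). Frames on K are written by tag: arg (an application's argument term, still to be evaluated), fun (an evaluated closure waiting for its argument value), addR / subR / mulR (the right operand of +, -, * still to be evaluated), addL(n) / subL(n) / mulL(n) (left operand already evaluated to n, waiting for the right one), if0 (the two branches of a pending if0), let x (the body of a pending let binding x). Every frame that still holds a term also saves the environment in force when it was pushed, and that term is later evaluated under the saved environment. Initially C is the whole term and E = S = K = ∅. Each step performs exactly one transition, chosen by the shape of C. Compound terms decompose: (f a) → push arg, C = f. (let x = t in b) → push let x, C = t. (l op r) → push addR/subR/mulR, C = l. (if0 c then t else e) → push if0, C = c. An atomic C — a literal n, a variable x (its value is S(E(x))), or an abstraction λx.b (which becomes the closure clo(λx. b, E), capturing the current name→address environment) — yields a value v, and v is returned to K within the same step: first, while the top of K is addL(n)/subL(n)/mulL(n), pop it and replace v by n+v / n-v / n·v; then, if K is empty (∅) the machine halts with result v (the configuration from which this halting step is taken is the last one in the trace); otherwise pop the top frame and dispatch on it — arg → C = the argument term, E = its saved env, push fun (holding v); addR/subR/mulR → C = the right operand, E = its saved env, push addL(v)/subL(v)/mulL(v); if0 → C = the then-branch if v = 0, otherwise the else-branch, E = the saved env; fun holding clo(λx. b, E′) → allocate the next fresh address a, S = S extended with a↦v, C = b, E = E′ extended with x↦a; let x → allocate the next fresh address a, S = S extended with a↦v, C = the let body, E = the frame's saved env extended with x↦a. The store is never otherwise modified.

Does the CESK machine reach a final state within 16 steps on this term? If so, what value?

Answer: 2

Execution trace:
0. [C=(((λv. v) 4) - (4 - 2)) | E=∅ | S=∅ | K=∅]
1. [C=((λv. v) 4) | E=∅ | S=∅ | K=[subR]]
2. [C=(λv. v) | E=∅ | S=∅ | K=[arg :: subR]]
3. [C=4 | E=∅ | S=∅ | K=[fun :: subR]]
4. [C=v | E={v↦0} | S={0↦4} | K=[subR]]
5. [C=(4 - 2) | E=∅ | S={0↦4} | K=[subL(4)]]
6. [C=4 | E=∅ | S={0↦4} | K=[subR :: subL(4)]]
7. [C=2 | E=∅ | S={0↦4} | K=[subL(4) :: subL(4)]]
→ final value 2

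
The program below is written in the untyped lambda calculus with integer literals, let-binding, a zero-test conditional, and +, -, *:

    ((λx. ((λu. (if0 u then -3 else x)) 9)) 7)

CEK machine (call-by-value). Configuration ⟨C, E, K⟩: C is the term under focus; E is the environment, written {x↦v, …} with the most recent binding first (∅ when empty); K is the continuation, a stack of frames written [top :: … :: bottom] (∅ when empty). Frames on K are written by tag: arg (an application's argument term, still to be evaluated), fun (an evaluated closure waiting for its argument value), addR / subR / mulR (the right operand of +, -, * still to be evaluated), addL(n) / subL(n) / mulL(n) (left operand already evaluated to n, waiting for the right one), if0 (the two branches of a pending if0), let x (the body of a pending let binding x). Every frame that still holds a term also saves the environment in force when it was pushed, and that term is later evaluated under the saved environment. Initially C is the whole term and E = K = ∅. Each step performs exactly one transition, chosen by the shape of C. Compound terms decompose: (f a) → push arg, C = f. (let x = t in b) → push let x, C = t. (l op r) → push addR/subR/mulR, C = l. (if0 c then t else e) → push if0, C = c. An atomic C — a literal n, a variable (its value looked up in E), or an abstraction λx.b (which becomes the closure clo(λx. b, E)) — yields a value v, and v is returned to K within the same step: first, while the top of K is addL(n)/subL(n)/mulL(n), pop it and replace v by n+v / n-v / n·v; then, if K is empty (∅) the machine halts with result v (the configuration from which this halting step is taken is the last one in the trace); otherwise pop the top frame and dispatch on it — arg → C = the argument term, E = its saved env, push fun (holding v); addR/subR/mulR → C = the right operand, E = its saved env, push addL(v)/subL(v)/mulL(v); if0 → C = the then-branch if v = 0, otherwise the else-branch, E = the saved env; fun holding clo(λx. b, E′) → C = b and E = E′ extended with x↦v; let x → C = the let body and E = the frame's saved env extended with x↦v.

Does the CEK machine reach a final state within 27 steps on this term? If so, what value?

Answer: 7

Execution trace:
0. [C=((λx. ((λu. (if0 u then -3 else x)) 9)) 7) | E=∅ | K=∅]
1. [C=(λx. ((λu. (if0 u then -3 else x)) 9)) | E=∅ | K=[arg]]
2. [C=7 | E=∅ | K=[fun]]
3. [C=((λu. (if0 u then -3 else x)) 9) | E={x↦7} | K=∅]
4. [C=(λu. (if0 u then -3 else x)) | E={x↦7} | K=[arg]]
5. [C=9 | E={x↦7} | K=[fun]]
6. [C=(if0 u then -3 else x) | E={u↦9, x↦7} | K=∅]
7. [C=u | E={u↦9, x↦7} | K=[if0]]
8. [C=x | E={u↦9, x↦7} | K=∅]
→ final value 7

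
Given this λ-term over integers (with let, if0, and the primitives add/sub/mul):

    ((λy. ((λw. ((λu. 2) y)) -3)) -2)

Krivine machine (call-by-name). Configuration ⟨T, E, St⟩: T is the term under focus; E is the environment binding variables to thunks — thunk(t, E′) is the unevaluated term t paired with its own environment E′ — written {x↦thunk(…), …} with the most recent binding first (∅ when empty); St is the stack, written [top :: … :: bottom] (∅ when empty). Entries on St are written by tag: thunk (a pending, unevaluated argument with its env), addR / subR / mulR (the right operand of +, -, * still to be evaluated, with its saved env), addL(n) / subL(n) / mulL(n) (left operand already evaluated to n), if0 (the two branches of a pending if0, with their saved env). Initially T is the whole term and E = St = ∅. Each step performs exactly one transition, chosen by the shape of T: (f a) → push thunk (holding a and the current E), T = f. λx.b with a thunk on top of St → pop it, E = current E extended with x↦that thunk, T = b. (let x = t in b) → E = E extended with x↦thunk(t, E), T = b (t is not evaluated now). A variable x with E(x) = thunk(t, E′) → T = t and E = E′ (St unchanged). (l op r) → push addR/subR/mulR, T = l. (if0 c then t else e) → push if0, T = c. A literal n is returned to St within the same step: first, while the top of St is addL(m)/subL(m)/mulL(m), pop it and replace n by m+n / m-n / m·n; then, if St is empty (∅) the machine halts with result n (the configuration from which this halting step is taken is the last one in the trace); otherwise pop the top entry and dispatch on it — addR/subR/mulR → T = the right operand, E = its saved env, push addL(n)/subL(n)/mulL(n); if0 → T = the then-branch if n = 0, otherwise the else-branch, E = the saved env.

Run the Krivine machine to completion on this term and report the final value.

Answer: 2

Machine steps:
step 0: <T=((λy. ((λw. ((λu. 2) y)) -3)) -2), E=∅, St=∅>
step 1: <T=(λy. ((λw. ((λu. 2) y)) -3)), E=∅, St=[thunk]>
step 2: <T=((λw. ((λu. 2) y)) -3), E={y↦thunk(-2, ∅)}, St=∅>
step 3: <T=(λw. ((λu. 2) y)), E={y↦thunk(-2, ∅)}, St=[thunk]>
step 4: <T=((λu. 2) y), E={w↦thunk(-3, {y↦thunk(-2, ∅)}), y↦thunk(-2, ∅)}, St=∅>
step 5: <T=(λu. 2), E={w↦thunk(-3, {y↦thunk(-2, ∅)}), y↦thunk(-2, ∅)}, St=[thunk]>
step 6: <T=2, E={u↦thunk(y, {w↦thunk(-3, {y↦thunk(-2, ∅)}), y↦thunk(-2, ∅)}), w↦thunk(-3, {y↦thunk(-2, ∅)}), y↦thunk(-2, ∅)}, St=∅>
→ final value 2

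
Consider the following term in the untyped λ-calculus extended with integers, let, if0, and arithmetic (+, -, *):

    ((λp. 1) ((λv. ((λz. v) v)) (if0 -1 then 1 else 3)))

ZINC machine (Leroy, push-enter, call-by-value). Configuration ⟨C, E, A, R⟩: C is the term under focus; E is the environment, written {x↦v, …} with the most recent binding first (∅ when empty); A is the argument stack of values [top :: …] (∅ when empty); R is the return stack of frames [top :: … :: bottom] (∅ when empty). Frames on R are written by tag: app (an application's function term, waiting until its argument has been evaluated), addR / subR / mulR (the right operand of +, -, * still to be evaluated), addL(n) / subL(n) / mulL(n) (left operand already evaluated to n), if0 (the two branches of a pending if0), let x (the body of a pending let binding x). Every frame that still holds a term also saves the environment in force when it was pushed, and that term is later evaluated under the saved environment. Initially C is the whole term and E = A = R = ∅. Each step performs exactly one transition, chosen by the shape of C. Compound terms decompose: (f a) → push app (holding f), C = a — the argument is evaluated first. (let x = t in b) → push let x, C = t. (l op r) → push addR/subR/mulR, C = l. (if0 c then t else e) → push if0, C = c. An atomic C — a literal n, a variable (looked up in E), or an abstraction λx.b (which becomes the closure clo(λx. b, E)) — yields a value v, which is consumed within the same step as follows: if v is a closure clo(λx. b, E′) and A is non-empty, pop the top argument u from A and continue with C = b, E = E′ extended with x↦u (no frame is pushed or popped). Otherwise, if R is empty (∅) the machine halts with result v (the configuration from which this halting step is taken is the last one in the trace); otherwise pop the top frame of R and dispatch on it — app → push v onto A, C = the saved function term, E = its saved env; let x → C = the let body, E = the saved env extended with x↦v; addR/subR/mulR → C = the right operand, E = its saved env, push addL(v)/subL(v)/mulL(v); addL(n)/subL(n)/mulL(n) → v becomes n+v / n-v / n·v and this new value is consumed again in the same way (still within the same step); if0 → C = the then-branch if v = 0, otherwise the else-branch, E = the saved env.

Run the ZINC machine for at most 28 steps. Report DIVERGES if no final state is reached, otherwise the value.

Answer: 1

Execution trace:
0. [C=((λp. 1) ((λv. ((λz. v) v)) (if0 -1 then 1 else 3))) | E=∅ | A=∅ | R=∅]
1. [C=((λv. ((λz. v) v)) (if0 -1 then 1 else 3)) | E=∅ | A=∅ | R=[app]]
2. [C=(if0 -1 then 1 else 3) | E=∅ | A=∅ | R=[app :: app]]
3. [C=-1 | E=∅ | A=∅ | R=[if0 :: app :: app]]
4. [C=3 | E=∅ | A=∅ | R=[app :: app]]
5. [C=(λv. ((λz. v) v)) | E=∅ | A=[3] | R=[app]]
6. [C=((λz. v) v) | E={v↦3} | A=∅ | R=[app]]
7. [C=v | E={v↦3} | A=∅ | R=[app :: app]]
8. [C=(λz. v) | E={v↦3} | A=[3] | R=[app]]
9. [C=v | E={z↦3, v↦3} | A=∅ | R=[app]]
10. [C=(λp. 1) | E=∅ | A=[3] | R=∅]
11. [C=1 | E={p↦3} | A=∅ | R=∅]
→ final value 1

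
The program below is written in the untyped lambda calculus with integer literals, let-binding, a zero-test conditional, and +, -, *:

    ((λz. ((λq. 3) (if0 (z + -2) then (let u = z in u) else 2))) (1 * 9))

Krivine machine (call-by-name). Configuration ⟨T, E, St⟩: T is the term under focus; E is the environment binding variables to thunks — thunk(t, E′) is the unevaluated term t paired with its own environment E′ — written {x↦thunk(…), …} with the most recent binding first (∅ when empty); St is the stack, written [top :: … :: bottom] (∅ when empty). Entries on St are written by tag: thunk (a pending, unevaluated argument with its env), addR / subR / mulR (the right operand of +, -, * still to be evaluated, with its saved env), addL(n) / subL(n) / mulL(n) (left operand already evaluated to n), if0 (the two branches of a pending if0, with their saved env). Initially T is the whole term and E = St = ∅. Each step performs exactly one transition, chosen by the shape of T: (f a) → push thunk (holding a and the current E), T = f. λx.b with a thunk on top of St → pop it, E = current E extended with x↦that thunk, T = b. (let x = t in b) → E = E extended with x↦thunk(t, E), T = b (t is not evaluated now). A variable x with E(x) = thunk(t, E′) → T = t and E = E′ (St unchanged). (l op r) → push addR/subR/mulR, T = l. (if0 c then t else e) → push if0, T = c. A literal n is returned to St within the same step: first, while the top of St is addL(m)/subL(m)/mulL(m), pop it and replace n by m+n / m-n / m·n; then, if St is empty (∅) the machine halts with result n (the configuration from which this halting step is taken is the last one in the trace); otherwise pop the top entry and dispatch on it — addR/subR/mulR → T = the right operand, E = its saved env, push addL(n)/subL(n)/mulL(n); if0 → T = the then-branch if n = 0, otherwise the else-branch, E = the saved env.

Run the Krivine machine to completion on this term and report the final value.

Answer: 3

Execution trace:
[0] <T=((λz. ((λq. 3) (if0 (z + -2) then (let u = z in u) else 2))) (1 * 9)), E=∅, St=∅>
[1] <T=(λz. ((λq. 3) (if0 (z + -2) then (let u = z in u) else 2))), E=∅, St=[thunk]>
[2] <T=((λq. 3) (if0 (z + -2) then (let u = z in u) else 2)), E={z↦thunk((1 * 9), ∅)}, St=∅>
[3] <T=(λq. 3), E={z↦thunk((1 * 9), ∅)}, St=[thunk]>
[4] <T=3, E={q↦thunk((if0 (z + -2) then (let u = z in u) else 2), {z↦thunk((1 * 9), ∅)}), z↦thunk((1 * 9), ∅)}, St=∅>
→ final value 3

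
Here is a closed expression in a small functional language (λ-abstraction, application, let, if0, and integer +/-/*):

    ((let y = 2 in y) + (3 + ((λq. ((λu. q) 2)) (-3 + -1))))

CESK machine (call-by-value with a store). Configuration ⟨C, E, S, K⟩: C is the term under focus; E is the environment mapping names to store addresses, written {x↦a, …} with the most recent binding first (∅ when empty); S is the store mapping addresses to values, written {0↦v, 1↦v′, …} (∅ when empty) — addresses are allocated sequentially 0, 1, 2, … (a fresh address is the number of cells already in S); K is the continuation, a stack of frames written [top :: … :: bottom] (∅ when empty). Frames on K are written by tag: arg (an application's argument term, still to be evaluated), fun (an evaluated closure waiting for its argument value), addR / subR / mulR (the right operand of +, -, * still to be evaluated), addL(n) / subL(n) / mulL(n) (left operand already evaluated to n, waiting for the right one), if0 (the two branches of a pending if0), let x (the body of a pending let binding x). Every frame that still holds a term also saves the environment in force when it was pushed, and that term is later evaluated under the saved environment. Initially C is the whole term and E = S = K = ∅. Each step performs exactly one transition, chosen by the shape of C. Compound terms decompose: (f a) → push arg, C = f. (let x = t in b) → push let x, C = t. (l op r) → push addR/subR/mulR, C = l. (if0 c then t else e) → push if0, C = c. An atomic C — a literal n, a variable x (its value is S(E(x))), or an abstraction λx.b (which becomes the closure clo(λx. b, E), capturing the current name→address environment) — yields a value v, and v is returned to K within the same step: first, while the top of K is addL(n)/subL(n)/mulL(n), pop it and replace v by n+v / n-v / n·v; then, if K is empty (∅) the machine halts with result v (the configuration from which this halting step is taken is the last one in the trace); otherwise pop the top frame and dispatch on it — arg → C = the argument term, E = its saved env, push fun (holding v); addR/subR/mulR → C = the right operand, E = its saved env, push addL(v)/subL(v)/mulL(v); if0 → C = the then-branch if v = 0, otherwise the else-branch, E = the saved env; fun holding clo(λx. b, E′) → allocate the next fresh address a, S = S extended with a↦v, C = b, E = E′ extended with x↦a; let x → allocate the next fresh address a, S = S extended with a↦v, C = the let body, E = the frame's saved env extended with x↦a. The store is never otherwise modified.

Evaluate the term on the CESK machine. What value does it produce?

step 0: [C=((let y = 2 in y) + (3 + ((λq. ((λu. q) 2)) (-3 + -1)))) | E=∅ | S=∅ | K=∅]
step 1: [C=(let y = 2 in y) | E=∅ | S=∅ | K=[addR]]
step 2: [C=2 | E=∅ | S=∅ | K=[let y :: addR]]
step 3: [C=y | E={y↦0} | S={0↦2} | K=[addR]]
step 4: [C=(3 + ((λq. ((λu. q) 2)) (-3 + -1))) | E=∅ | S={0↦2} | K=[addL(2)]]
step 5: [C=3 | E=∅ | S={0↦2} | K=[addR :: addL(2)]]
step 6: [C=((λq. ((λu. q) 2)) (-3 + -1)) | E=∅ | S={0↦2} | K=[addL(3) :: addL(2)]]
step 7: [C=(λq. ((λu. q) 2)) | E=∅ | S={0↦2} | K=[arg :: addL(3) :: addL(2)]]
step 8: [C=(-3 + -1) | E=∅ | S={0↦2} | K=[fun :: addL(3) :: addL(2)]]
step 9: [C=-3 | E=∅ | S={0↦2} | K=[addR :: fun :: addL(3) :: addL(2)]]
step 10: [C=-1 | E=∅ | S={0↦2} | K=[addL(-3) :: fun :: addL(3) :: addL(2)]]
step 11: [C=((λu. q) 2) | E={q↦1} | S={0↦2, 1↦-4} | K=[addL(3) :: addL(2)]]
step 12: [C=(λu. q) | E={q↦1} | S={0↦2, 1↦-4} | K=[arg :: addL(3) :: addL(2)]]
step 13: [C=2 | E={q↦1} | S={0↦2, 1↦-4} | K=[fun :: addL(3) :: addL(2)]]
step 14: [C=q | E={u↦2, q↦1} | S={0↦2, 1↦-4, 2↦2} | K=[addL(3) :: addL(2)]]
→ final value 1

Answer: 1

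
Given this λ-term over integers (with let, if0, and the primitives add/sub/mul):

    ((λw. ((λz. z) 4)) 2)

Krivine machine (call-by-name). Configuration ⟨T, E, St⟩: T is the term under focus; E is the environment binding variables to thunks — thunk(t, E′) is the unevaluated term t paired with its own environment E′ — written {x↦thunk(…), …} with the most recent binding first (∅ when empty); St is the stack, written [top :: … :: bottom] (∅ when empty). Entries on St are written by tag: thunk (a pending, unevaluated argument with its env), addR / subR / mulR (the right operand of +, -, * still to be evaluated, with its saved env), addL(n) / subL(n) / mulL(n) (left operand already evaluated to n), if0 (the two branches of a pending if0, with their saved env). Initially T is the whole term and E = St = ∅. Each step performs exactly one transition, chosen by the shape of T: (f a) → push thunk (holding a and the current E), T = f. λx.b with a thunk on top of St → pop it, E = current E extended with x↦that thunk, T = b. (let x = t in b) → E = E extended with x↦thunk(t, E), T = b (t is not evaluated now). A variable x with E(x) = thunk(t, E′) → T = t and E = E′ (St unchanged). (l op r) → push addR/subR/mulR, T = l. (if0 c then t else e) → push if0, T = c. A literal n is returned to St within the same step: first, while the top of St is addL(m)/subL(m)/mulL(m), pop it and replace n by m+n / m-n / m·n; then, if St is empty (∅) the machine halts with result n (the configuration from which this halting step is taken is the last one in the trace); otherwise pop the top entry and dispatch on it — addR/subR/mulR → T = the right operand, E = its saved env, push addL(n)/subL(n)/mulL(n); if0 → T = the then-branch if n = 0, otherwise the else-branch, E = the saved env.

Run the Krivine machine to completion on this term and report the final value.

step 0: <T=((λw. ((λz. z) 4)) 2), E=∅, St=∅>
step 1: <T=(λw. ((λz. z) 4)), E=∅, St=[thunk]>
step 2: <T=((λz. z) 4), E={w↦thunk(2, ∅)}, St=∅>
step 3: <T=(λz. z), E={w↦thunk(2, ∅)}, St=[thunk]>
step 4: <T=z, E={z↦thunk(4, {w↦thunk(2, ∅)}), w↦thunk(2, ∅)}, St=∅>
step 5: <T=4, E={w↦thunk(2, ∅)}, St=∅>
→ final value 4

Answer: 4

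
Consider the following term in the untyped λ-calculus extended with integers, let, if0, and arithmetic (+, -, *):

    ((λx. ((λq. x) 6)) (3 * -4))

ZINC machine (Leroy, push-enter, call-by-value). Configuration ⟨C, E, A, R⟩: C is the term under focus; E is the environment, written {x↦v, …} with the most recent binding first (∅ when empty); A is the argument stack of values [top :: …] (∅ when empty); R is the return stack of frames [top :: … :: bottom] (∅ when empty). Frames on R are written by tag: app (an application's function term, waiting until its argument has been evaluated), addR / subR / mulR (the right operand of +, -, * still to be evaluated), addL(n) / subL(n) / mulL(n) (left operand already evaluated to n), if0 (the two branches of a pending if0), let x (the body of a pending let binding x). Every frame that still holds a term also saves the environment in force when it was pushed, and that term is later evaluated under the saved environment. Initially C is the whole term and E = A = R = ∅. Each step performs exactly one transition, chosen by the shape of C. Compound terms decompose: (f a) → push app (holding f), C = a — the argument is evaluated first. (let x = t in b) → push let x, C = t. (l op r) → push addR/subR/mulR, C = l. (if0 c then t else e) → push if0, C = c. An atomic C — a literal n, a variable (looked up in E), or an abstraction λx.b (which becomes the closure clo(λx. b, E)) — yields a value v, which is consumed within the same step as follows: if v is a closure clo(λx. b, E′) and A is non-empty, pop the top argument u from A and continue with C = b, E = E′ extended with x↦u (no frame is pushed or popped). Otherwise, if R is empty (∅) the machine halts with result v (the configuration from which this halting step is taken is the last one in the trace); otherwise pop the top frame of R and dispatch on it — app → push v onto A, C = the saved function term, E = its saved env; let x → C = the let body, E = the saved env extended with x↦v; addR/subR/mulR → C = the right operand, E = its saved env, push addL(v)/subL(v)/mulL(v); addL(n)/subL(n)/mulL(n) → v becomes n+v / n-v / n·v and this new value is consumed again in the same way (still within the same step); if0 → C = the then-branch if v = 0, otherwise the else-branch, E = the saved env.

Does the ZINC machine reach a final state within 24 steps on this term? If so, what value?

[0] [C=((λx. ((λq. x) 6)) (3 * -4)) | E=∅ | A=∅ | R=∅]
[1] [C=(3 * -4) | E=∅ | A=∅ | R=[app]]
[2] [C=3 | E=∅ | A=∅ | R=[mulR :: app]]
[3] [C=-4 | E=∅ | A=∅ | R=[mulL(3) :: app]]
[4] [C=(λx. ((λq. x) 6)) | E=∅ | A=[-12] | R=∅]
[5] [C=((λq. x) 6) | E={x↦-12} | A=∅ | R=∅]
[6] [C=6 | E={x↦-12} | A=∅ | R=[app]]
[7] [C=(λq. x) | E={x↦-12} | A=[6] | R=∅]
[8] [C=x | E={q↦6, x↦-12} | A=∅ | R=∅]
→ final value -12

Answer: -12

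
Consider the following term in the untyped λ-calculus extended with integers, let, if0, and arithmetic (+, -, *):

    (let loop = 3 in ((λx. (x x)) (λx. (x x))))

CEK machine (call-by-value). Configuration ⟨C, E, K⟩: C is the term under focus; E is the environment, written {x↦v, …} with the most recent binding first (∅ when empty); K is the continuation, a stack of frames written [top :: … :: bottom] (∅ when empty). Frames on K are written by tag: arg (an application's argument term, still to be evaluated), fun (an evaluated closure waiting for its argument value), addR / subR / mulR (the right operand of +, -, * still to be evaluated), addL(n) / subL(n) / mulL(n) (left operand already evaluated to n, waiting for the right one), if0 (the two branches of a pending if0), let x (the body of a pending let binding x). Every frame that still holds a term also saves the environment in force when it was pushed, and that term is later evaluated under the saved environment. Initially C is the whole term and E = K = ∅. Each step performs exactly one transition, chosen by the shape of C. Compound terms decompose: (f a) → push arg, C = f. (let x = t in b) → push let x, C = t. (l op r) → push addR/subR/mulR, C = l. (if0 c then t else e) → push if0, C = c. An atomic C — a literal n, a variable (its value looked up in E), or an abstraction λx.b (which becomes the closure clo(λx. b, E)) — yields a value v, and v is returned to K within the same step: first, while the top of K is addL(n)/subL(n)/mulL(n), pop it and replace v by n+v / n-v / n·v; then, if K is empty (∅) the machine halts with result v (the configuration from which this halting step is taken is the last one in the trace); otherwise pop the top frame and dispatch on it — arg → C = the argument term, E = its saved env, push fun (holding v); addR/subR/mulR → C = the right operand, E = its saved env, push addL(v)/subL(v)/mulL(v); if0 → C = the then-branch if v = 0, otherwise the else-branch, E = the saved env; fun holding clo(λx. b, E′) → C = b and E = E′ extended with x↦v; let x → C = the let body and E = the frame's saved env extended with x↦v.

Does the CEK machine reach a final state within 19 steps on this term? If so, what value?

Answer: DIVERGES (no final state within 19 steps)

Derivation:
step 0: [C=(let loop = 3 in ((λx. (x x)) (λx. (x x)))) | E=∅ | K=∅]
step 1: [C=3 | E=∅ | K=[let loop]]
step 2: [C=((λx. (x x)) (λx. (x x))) | E={loop↦3} | K=∅]
step 3: [C=(λx. (x x)) | E={loop↦3} | K=[arg]]
step 4: [C=(λx. (x x)) | E={loop↦3} | K=[fun]]
step 5: [C=(x x) | E={x↦clo(λx. (x x), {loop↦3}), loop↦3} | K=∅]
step 6: [C=x | E={x↦clo(λx. (x x), {loop↦3}), loop↦3} | K=[arg]]
step 7: [C=x | E={x↦clo(λx. (x x), {loop↦3}), loop↦3} | K=[fun]]
… configuration repeats with period 3 (steps 5–7 recur indefinitely) …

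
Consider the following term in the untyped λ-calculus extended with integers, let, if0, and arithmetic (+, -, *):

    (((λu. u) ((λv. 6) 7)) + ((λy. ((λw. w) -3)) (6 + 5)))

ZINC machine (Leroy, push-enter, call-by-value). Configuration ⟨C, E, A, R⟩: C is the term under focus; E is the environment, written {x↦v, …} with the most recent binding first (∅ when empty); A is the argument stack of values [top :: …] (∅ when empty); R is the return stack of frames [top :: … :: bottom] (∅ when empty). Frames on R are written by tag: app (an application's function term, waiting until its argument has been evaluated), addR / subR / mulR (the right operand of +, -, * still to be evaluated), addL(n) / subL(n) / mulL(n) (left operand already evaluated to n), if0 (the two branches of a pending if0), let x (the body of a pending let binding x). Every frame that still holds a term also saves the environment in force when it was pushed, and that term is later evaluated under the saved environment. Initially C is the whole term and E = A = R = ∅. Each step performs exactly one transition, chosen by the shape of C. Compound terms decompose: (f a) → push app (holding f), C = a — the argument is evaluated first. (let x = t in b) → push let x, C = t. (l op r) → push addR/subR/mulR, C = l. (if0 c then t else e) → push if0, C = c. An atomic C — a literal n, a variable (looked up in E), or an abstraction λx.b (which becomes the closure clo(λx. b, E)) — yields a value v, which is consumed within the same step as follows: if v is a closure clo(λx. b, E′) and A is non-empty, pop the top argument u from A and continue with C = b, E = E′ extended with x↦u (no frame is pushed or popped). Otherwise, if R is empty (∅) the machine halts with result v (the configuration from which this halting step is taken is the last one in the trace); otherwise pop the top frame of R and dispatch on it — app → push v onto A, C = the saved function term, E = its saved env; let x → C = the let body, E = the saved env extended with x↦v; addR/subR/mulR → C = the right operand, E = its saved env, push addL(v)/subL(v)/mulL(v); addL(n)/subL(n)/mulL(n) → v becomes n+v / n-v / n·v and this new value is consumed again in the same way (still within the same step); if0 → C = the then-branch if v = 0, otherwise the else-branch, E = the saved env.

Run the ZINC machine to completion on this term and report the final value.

Answer: 3

Execution trace:
t=0: [C=(((λu. u) ((λv. 6) 7)) + ((λy. ((λw. w) -3)) (6 + 5))) | E=∅ | A=∅ | R=∅]
t=1: [C=((λu. u) ((λv. 6) 7)) | E=∅ | A=∅ | R=[addR]]
t=2: [C=((λv. 6) 7) | E=∅ | A=∅ | R=[app :: addR]]
t=3: [C=7 | E=∅ | A=∅ | R=[app :: app :: addR]]
t=4: [C=(λv. 6) | E=∅ | A=[7] | R=[app :: addR]]
t=5: [C=6 | E={v↦7} | A=∅ | R=[app :: addR]]
t=6: [C=(λu. u) | E=∅ | A=[6] | R=[addR]]
t=7: [C=u | E={u↦6} | A=∅ | R=[addR]]
t=8: [C=((λy. ((λw. w) -3)) (6 + 5)) | E=∅ | A=∅ | R=[addL(6)]]
t=9: [C=(6 + 5) | E=∅ | A=∅ | R=[app :: addL(6)]]
t=10: [C=6 | E=∅ | A=∅ | R=[addR :: app :: addL(6)]]
t=11: [C=5 | E=∅ | A=∅ | R=[addL(6) :: app :: addL(6)]]
t=12: [C=(λy. ((λw. w) -3)) | E=∅ | A=[11] | R=[addL(6)]]
t=13: [C=((λw. w) -3) | E={y↦11} | A=∅ | R=[addL(6)]]
t=14: [C=-3 | E={y↦11} | A=∅ | R=[app :: addL(6)]]
t=15: [C=(λw. w) | E={y↦11} | A=[-3] | R=[addL(6)]]
t=16: [C=w | E={w↦-3, y↦11} | A=∅ | R=[addL(6)]]
→ final value 3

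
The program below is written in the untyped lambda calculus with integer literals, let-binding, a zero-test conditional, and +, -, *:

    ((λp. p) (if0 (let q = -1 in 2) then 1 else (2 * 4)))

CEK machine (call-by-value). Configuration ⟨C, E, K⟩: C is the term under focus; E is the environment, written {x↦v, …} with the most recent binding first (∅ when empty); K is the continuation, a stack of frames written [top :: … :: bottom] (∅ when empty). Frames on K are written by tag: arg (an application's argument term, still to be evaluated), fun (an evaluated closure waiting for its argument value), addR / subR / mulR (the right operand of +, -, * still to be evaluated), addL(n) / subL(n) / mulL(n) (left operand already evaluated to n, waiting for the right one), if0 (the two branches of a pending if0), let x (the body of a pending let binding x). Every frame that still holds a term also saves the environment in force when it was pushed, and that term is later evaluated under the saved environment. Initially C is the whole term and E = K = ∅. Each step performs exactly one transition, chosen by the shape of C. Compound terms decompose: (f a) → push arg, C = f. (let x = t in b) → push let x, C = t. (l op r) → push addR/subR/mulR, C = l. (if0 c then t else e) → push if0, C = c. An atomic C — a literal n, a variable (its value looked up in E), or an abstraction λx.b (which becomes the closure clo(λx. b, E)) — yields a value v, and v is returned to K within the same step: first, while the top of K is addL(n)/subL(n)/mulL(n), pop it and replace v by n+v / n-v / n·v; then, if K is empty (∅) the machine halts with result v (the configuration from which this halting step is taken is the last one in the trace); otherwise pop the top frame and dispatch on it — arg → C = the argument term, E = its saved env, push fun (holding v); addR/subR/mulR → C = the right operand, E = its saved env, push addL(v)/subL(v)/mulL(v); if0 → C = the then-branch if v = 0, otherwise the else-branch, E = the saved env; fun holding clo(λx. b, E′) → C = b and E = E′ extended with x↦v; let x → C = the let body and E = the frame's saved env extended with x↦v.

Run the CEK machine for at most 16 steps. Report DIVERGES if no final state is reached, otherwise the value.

0. ⟨C=((λp. p) (if0 (let q = -1 in 2) then 1 else (2 * 4))); E=∅; K=∅⟩
1. ⟨C=(λp. p); E=∅; K=[arg]⟩
2. ⟨C=(if0 (let q = -1 in 2) then 1 else (2 * 4)); E=∅; K=[fun]⟩
3. ⟨C=(let q = -1 in 2); E=∅; K=[if0 :: fun]⟩
4. ⟨C=-1; E=∅; K=[let q :: if0 :: fun]⟩
5. ⟨C=2; E={q↦-1}; K=[if0 :: fun]⟩
6. ⟨C=(2 * 4); E=∅; K=[fun]⟩
7. ⟨C=2; E=∅; K=[mulR :: fun]⟩
8. ⟨C=4; E=∅; K=[mulL(2) :: fun]⟩
9. ⟨C=p; E={p↦8}; K=∅⟩
→ final value 8

Answer: 8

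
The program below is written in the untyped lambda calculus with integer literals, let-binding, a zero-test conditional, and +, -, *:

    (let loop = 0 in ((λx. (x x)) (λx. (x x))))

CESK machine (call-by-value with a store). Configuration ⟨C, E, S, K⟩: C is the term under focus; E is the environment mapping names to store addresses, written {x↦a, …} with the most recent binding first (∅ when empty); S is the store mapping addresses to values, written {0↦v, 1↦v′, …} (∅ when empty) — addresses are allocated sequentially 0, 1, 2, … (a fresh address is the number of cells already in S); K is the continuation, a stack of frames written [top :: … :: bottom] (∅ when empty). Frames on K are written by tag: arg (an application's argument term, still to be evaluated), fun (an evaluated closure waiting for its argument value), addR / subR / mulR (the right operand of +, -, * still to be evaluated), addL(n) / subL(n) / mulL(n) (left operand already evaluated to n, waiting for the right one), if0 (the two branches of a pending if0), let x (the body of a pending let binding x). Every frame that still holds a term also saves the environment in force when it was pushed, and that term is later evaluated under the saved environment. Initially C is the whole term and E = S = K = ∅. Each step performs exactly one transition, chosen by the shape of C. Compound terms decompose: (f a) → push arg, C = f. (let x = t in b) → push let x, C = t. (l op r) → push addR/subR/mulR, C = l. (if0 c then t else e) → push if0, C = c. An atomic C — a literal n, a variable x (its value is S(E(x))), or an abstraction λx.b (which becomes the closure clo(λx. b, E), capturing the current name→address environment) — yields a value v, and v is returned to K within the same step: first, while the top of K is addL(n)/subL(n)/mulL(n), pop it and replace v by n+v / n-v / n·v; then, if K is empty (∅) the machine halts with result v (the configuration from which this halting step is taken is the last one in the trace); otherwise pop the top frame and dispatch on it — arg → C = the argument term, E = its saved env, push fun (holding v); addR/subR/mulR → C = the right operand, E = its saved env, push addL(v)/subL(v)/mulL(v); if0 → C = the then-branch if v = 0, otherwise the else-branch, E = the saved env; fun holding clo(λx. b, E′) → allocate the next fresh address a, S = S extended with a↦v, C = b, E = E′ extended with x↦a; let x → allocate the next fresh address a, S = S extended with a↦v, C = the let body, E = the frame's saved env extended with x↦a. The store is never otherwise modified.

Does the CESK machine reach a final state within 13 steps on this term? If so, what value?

step 0: ⟨C=(let loop = 0 in ((λx. (x x)) (λx. (x x)))); E=∅; S=∅; K=∅⟩
step 1: ⟨C=0; E=∅; S=∅; K=[let loop]⟩
step 2: ⟨C=((λx. (x x)) (λx. (x x))); E={loop↦0}; S={0↦0}; K=∅⟩
step 3: ⟨C=(λx. (x x)); E={loop↦0}; S={0↦0}; K=[arg]⟩
step 4: ⟨C=(λx. (x x)); E={loop↦0}; S={0↦0}; K=[fun]⟩
step 5: ⟨C=(x x); E={x↦1, loop↦0}; S={0↦0, 1↦clo(λx. (x x), {loop↦0})}; K=∅⟩
step 6: ⟨C=x; E={x↦1, loop↦0}; S={0↦0, 1↦clo(λx. (x x), {loop↦0})}; K=[arg]⟩
step 7: ⟨C=x; E={x↦1, loop↦0}; S={0↦0, 1↦clo(λx. (x x), {loop↦0})}; K=[fun]⟩
step 8: ⟨C=(x x); E={x↦2, loop↦0}; S={0↦0, 1↦clo(λx. (x x), {loop↦0}), 2↦clo(λx. (x x), {loop↦0})}; K=∅⟩
step 9: ⟨C=x; E={x↦2, loop↦0}; S={0↦0, 1↦clo(λx. (x x), {loop↦0}), 2↦clo(λx. (x x), {loop↦0})}; K=[arg]⟩
step 10: ⟨C=x; E={x↦2, loop↦0}; S={0↦0, 1↦clo(λx. (x x), {loop↦0}), 2↦clo(λx. (x x), {loop↦0})}; K=[fun]⟩
step 11: ⟨C=(x x); E={x↦3, loop↦0}; S={0↦0, 1↦clo(λx. (x x), {loop↦0}), 2↦clo(λx. (x x), {loop↦0}), 3↦clo(λx. (x x), {loop↦0})}; K=∅⟩
step 12: ⟨C=x; E={x↦3, loop↦0}; S={0↦0, 1↦clo(λx. (x x), {loop↦0}), 2↦clo(λx. (x x), {loop↦0}), 3↦clo(λx. (x x), {loop↦0})}; K=[arg]⟩
step 13: ⟨C=x; E={x↦3, loop↦0}; S={0↦0, 1↦clo(λx. (x x), {loop↦0}), 2↦clo(λx. (x x), {loop↦0}), 3↦clo(λx. (x x), {loop↦0})}; K=[fun]⟩
→ 13 transitions taken and the configuration is still not final: no result within 13 steps

Answer: DIVERGES (no final state within 13 steps)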